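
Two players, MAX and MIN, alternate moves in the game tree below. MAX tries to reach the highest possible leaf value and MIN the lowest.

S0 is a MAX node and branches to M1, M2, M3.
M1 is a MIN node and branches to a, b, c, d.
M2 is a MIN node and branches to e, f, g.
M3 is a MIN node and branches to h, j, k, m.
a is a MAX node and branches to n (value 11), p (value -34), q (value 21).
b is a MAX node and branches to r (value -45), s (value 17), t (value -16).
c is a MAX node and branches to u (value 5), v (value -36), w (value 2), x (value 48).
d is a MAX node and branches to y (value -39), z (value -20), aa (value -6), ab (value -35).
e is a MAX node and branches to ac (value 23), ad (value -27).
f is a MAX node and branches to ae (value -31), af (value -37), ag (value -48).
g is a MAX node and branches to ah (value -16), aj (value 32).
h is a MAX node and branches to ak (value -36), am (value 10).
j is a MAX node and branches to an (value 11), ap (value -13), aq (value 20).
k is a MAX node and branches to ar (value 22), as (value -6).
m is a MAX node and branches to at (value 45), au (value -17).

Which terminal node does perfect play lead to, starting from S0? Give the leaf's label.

am

a (MAX): max(11, -34, 21) = 21
b (MAX): max(-45, 17, -16) = 17
c (MAX): max(5, -36, 2, 48) = 48
d (MAX): max(-39, -20, -6, -35) = -6
M1 (MIN): min(21, 17, 48, -6) = -6
e (MAX): max(23, -27) = 23
f (MAX): max(-31, -37, -48) = -31
g (MAX): max(-16, 32) = 32
M2 (MIN): min(23, -31, 32) = -31
h (MAX): max(-36, 10) = 10
j (MAX): max(11, -13, 20) = 20
k (MAX): max(22, -6) = 22
m (MAX): max(45, -17) = 45
M3 (MIN): min(10, 20, 22, 45) = 10
S0 (MAX): max(-6, -31, 10) = 10
At S0, MAX picks M3 (highest: 10).
At M3, MIN picks h (lowest: 10).
At h, MAX picks am (highest: 10).
Terminal value 10.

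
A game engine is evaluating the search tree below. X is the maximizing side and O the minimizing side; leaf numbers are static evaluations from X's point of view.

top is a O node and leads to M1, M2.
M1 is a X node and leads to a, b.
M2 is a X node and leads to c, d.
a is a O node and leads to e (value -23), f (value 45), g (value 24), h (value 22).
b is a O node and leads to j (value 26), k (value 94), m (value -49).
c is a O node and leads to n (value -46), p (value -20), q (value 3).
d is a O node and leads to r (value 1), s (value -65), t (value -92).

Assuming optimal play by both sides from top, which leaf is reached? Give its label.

a (O): min(-23, 45, 24, 22) = -23
b (O): min(26, 94, -49) = -49
M1 (X): max(-23, -49) = -23
c (O): min(-46, -20, 3) = -46
d (O): min(1, -65, -92) = -92
M2 (X): max(-46, -92) = -46
top (O): min(-23, -46) = -46
At top, O picks M2 (lowest: -46).
At M2, X picks c (highest: -46).
At c, O picks n (lowest: -46).
Terminal value -46.

n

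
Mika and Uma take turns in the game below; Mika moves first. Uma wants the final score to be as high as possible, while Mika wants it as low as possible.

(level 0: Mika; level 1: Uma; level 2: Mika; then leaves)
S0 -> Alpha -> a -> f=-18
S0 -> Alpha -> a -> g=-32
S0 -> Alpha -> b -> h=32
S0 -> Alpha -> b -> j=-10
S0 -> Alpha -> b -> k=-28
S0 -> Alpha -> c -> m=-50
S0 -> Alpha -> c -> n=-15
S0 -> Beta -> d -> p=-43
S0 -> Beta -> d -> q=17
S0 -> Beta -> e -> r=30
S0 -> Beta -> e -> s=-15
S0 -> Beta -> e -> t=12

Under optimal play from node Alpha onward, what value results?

-28

a (Mika): min(-18, -32) = -32
b (Mika): min(32, -10, -28) = -28
c (Mika): min(-50, -15) = -50
Alpha (Uma): max(-32, -28, -50) = -28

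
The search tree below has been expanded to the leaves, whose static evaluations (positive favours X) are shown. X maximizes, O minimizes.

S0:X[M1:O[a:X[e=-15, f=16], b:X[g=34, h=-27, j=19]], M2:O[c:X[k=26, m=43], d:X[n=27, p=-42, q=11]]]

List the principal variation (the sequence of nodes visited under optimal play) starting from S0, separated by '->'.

S0 -> M2 -> d -> n

a (X): max(-15, 16) = 16
b (X): max(34, -27, 19) = 34
M1 (O): min(16, 34) = 16
c (X): max(26, 43) = 43
d (X): max(27, -42, 11) = 27
M2 (O): min(43, 27) = 27
S0 (X): max(16, 27) = 27
At S0, X picks M2 (highest: 27).
At M2, O picks d (lowest: 27).
At d, X picks n (highest: 27).
Terminal value 27.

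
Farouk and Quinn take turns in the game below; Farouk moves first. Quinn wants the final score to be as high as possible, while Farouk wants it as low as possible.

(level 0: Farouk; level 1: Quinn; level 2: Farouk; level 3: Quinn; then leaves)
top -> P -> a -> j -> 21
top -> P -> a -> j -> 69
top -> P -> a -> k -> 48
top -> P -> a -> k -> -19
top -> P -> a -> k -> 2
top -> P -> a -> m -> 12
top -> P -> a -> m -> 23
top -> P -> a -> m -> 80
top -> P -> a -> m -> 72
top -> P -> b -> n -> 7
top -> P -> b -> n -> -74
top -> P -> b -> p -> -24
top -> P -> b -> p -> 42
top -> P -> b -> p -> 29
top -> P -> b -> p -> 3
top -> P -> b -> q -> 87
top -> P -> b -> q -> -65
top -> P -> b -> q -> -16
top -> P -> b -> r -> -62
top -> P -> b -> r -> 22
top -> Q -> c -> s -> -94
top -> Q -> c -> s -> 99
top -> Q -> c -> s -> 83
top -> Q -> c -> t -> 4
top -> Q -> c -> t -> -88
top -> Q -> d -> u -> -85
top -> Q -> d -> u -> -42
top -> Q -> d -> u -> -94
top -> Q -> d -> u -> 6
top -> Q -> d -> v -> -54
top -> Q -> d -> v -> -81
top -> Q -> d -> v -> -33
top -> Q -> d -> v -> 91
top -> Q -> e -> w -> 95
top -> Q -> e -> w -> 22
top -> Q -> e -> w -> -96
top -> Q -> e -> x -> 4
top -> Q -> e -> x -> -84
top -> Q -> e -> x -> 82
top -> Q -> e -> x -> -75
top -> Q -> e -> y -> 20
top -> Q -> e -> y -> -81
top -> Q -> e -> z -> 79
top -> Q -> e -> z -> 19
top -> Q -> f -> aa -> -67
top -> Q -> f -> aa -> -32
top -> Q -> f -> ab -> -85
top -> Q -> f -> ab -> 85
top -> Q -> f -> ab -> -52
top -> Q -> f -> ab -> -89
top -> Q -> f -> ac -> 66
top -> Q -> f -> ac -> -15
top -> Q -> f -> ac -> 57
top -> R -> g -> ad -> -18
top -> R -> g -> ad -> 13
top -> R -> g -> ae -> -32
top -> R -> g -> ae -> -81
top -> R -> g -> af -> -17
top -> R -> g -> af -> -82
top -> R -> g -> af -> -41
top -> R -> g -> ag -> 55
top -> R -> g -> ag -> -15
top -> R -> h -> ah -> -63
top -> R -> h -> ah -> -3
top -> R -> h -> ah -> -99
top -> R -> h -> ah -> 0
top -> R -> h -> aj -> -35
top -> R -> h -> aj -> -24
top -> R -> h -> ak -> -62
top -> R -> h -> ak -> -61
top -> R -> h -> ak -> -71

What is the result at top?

j (Quinn): max(21, 69) = 69
k (Quinn): max(48, -19, 2) = 48
m (Quinn): max(12, 23, 80, 72) = 80
a (Farouk): min(69, 48, 80) = 48
n (Quinn): max(7, -74) = 7
p (Quinn): max(-24, 42, 29, 3) = 42
q (Quinn): max(87, -65, -16) = 87
r (Quinn): max(-62, 22) = 22
b (Farouk): min(7, 42, 87, 22) = 7
P (Quinn): max(48, 7) = 48
s (Quinn): max(-94, 99, 83) = 99
t (Quinn): max(4, -88) = 4
c (Farouk): min(99, 4) = 4
u (Quinn): max(-85, -42, -94, 6) = 6
v (Quinn): max(-54, -81, -33, 91) = 91
d (Farouk): min(6, 91) = 6
w (Quinn): max(95, 22, -96) = 95
x (Quinn): max(4, -84, 82, -75) = 82
y (Quinn): max(20, -81) = 20
z (Quinn): max(79, 19) = 79
e (Farouk): min(95, 82, 20, 79) = 20
aa (Quinn): max(-67, -32) = -32
ab (Quinn): max(-85, 85, -52, -89) = 85
ac (Quinn): max(66, -15, 57) = 66
f (Farouk): min(-32, 85, 66) = -32
Q (Quinn): max(4, 6, 20, -32) = 20
ad (Quinn): max(-18, 13) = 13
ae (Quinn): max(-32, -81) = -32
af (Quinn): max(-17, -82, -41) = -17
ag (Quinn): max(55, -15) = 55
g (Farouk): min(13, -32, -17, 55) = -32
ah (Quinn): max(-63, -3, -99, 0) = 0
aj (Quinn): max(-35, -24) = -24
ak (Quinn): max(-62, -61, -71) = -61
h (Farouk): min(0, -24, -61) = -61
R (Quinn): max(-32, -61) = -32
top (Farouk): min(48, 20, -32) = -32

-32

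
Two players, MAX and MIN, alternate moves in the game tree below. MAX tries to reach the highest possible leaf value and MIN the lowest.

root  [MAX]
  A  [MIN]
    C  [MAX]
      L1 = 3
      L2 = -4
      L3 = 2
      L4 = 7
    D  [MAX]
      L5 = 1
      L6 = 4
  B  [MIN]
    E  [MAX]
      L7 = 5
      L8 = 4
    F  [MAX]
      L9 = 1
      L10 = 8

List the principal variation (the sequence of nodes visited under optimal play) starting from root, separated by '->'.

C (MAX): max(3, -4, 2, 7) = 7
D (MAX): max(1, 4) = 4
A (MIN): min(7, 4) = 4
E (MAX): max(5, 4) = 5
F (MAX): max(1, 8) = 8
B (MIN): min(5, 8) = 5
root (MAX): max(4, 5) = 5
At root, MAX picks B (highest: 5).
At B, MIN picks E (lowest: 5).
At E, MAX picks L7 (highest: 5).
Terminal value 5.

root -> B -> E -> L7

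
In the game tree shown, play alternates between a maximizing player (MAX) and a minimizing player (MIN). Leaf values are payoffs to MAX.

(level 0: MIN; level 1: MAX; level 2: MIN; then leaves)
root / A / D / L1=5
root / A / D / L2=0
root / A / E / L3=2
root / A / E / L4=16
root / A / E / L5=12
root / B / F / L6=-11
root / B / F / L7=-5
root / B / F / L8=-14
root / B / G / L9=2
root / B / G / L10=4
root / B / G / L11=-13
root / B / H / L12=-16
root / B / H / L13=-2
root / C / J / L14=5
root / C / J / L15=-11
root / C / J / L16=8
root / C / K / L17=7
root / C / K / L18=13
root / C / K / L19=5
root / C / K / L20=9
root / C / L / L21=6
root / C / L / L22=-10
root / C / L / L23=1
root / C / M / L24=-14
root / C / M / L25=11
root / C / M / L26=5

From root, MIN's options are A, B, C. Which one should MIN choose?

B

D (MIN): min(5, 0) = 0
E (MIN): min(2, 16, 12) = 2
A (MAX): max(0, 2) = 2
F (MIN): min(-11, -5, -14) = -14
G (MIN): min(2, 4, -13) = -13
H (MIN): min(-16, -2) = -16
B (MAX): max(-14, -13, -16) = -13
J (MIN): min(5, -11, 8) = -11
K (MIN): min(7, 13, 5, 9) = 5
L (MIN): min(6, -10, 1) = -10
M (MIN): min(-14, 11, 5) = -14
C (MAX): max(-11, 5, -10, -14) = 5
root (MIN): min(2, -13, 5) = -13
MIN at root wants the lowest of {A=2, B=-13, C=5}, so chooses B.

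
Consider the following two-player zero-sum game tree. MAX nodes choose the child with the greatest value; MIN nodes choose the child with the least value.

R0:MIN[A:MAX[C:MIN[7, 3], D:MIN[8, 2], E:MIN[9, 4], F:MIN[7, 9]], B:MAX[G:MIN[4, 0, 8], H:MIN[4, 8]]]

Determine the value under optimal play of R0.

4

C (MIN): min(7, 3) = 3
D (MIN): min(8, 2) = 2
E (MIN): min(9, 4) = 4
F (MIN): min(7, 9) = 7
A (MAX): max(3, 2, 4, 7) = 7
G (MIN): min(4, 0, 8) = 0
H (MIN): min(4, 8) = 4
B (MAX): max(0, 4) = 4
R0 (MIN): min(7, 4) = 4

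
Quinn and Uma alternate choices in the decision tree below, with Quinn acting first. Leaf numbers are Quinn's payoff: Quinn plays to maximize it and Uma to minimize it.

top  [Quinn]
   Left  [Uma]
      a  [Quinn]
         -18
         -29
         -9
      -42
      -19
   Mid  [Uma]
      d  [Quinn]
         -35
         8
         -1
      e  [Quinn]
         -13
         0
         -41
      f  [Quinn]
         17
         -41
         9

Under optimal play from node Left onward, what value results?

-42

a (Quinn): max(-18, -29, -9) = -9
Left (Uma): min(-9, -42, -19) = -42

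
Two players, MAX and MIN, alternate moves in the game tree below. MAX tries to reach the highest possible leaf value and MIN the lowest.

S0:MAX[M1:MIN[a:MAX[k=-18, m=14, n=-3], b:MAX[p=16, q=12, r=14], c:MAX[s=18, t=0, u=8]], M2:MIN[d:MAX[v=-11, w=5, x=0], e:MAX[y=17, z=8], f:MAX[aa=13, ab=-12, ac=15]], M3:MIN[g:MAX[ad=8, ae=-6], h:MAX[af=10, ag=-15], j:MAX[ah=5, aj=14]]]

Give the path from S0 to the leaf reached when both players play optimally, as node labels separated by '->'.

a (MAX): max(-18, 14, -3) = 14
b (MAX): max(16, 12, 14) = 16
c (MAX): max(18, 0, 8) = 18
M1 (MIN): min(14, 16, 18) = 14
d (MAX): max(-11, 5, 0) = 5
e (MAX): max(17, 8) = 17
f (MAX): max(13, -12, 15) = 15
M2 (MIN): min(5, 17, 15) = 5
g (MAX): max(8, -6) = 8
h (MAX): max(10, -15) = 10
j (MAX): max(5, 14) = 14
M3 (MIN): min(8, 10, 14) = 8
S0 (MAX): max(14, 5, 8) = 14
At S0, MAX picks M1 (highest: 14).
At M1, MIN picks a (lowest: 14).
At a, MAX picks m (highest: 14).
Terminal value 14.

S0 -> M1 -> a -> m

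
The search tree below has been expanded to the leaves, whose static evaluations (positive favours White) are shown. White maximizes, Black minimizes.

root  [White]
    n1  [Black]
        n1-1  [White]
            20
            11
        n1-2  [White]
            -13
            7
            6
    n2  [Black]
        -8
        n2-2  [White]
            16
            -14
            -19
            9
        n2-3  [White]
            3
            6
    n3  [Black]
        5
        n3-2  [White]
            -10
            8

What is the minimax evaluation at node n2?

n2-2 (White): max(16, -14, -19, 9) = 16
n2-3 (White): max(3, 6) = 6
n2 (Black): min(-8, 16, 6) = -8

-8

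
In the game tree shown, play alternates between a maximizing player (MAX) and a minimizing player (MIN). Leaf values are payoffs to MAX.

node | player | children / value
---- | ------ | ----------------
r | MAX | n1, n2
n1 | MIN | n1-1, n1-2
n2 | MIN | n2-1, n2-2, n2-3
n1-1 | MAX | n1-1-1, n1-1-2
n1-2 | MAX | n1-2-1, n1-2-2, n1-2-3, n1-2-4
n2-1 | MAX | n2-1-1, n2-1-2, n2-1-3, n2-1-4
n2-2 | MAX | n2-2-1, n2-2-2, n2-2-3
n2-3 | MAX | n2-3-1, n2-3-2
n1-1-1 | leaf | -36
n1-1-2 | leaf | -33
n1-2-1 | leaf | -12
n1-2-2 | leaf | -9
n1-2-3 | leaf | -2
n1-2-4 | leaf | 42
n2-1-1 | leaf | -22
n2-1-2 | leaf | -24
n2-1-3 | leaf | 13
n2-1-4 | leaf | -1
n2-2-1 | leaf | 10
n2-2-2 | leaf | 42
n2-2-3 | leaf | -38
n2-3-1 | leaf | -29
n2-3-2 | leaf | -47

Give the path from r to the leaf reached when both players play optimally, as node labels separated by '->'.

n1-1 (MAX): max(-36, -33) = -33
n1-2 (MAX): max(-12, -9, -2, 42) = 42
n1 (MIN): min(-33, 42) = -33
n2-1 (MAX): max(-22, -24, 13, -1) = 13
n2-2 (MAX): max(10, 42, -38) = 42
n2-3 (MAX): max(-29, -47) = -29
n2 (MIN): min(13, 42, -29) = -29
r (MAX): max(-33, -29) = -29
At r, MAX picks n2 (highest: -29).
At n2, MIN picks n2-3 (lowest: -29).
At n2-3, MAX picks n2-3-1 (highest: -29).
Terminal value -29.

r -> n2 -> n2-3 -> n2-3-1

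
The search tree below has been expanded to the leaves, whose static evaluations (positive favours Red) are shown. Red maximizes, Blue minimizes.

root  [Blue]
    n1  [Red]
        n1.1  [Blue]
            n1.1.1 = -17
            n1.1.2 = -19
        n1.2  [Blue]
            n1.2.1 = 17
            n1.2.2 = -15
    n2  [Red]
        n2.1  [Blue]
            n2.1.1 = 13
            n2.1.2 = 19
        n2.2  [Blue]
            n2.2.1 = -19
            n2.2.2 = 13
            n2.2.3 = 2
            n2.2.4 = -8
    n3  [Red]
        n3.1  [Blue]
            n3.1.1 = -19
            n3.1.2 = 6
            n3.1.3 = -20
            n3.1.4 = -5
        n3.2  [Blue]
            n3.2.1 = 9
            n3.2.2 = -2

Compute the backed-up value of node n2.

n2.1 (Blue): min(13, 19) = 13
n2.2 (Blue): min(-19, 13, 2, -8) = -19
n2 (Red): max(13, -19) = 13

13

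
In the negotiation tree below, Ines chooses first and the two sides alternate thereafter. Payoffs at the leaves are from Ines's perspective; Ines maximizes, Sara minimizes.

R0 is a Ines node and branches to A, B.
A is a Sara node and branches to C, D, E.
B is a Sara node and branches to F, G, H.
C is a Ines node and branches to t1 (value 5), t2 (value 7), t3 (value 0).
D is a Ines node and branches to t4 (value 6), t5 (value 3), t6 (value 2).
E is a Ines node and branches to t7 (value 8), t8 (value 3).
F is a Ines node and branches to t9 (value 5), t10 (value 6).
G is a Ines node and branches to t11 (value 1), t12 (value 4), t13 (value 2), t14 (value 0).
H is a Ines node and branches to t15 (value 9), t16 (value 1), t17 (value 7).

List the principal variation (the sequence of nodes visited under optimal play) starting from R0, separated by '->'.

C (Ines): max(5, 7, 0) = 7
D (Ines): max(6, 3, 2) = 6
E (Ines): max(8, 3) = 8
A (Sara): min(7, 6, 8) = 6
F (Ines): max(5, 6) = 6
G (Ines): max(1, 4, 2, 0) = 4
H (Ines): max(9, 1, 7) = 9
B (Sara): min(6, 4, 9) = 4
R0 (Ines): max(6, 4) = 6
At R0, Ines picks A (highest: 6).
At A, Sara picks D (lowest: 6).
At D, Ines picks t4 (highest: 6).
Terminal value 6.

R0 -> A -> D -> t4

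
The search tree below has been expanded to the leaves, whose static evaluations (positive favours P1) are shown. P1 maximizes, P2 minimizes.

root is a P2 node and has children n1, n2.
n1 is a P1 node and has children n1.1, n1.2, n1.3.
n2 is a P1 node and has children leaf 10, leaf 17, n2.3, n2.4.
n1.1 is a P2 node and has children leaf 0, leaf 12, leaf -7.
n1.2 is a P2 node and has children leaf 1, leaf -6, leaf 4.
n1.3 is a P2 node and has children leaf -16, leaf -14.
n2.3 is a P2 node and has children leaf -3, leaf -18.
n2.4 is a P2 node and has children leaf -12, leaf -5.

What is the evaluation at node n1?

-6

n1.1 (P2): min(0, 12, -7) = -7
n1.2 (P2): min(1, -6, 4) = -6
n1.3 (P2): min(-16, -14) = -16
n1 (P1): max(-7, -6, -16) = -6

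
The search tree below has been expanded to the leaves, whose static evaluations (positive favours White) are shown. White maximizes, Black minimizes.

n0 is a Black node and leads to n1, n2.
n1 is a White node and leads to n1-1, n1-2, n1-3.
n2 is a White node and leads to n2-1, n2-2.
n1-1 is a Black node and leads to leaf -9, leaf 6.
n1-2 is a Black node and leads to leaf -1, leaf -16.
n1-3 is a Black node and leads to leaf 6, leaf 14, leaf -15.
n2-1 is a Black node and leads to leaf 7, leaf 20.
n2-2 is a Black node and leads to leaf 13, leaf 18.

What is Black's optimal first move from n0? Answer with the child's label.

n1-1 (Black): min(-9, 6) = -9
n1-2 (Black): min(-1, -16) = -16
n1-3 (Black): min(6, 14, -15) = -15
n1 (White): max(-9, -16, -15) = -9
n2-1 (Black): min(7, 20) = 7
n2-2 (Black): min(13, 18) = 13
n2 (White): max(7, 13) = 13
n0 (Black): min(-9, 13) = -9
Black at n0 wants the lowest of {n1=-9, n2=13}, so chooses n1.

n1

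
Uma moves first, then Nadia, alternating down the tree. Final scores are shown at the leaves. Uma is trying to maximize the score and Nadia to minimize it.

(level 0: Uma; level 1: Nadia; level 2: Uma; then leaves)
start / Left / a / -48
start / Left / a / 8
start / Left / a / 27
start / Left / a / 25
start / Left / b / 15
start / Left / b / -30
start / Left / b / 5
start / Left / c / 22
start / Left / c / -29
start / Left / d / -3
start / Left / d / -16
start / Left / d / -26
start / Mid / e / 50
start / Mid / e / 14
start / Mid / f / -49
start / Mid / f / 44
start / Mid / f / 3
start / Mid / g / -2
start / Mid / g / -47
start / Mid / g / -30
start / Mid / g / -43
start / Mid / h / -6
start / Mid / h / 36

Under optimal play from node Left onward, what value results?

a (Uma): max(-48, 8, 27, 25) = 27
b (Uma): max(15, -30, 5) = 15
c (Uma): max(22, -29) = 22
d (Uma): max(-3, -16, -26) = -3
Left (Nadia): min(27, 15, 22, -3) = -3

-3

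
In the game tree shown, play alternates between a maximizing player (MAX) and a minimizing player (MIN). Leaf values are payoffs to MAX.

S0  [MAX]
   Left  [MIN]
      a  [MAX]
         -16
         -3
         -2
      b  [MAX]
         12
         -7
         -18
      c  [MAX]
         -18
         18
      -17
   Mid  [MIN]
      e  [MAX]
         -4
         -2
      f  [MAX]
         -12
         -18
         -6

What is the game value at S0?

-6

a (MAX): max(-16, -3, -2) = -2
b (MAX): max(12, -7, -18) = 12
c (MAX): max(-18, 18) = 18
Left (MIN): min(-2, 12, 18, -17) = -17
e (MAX): max(-4, -2) = -2
f (MAX): max(-12, -18, -6) = -6
Mid (MIN): min(-2, -6) = -6
S0 (MAX): max(-17, -6) = -6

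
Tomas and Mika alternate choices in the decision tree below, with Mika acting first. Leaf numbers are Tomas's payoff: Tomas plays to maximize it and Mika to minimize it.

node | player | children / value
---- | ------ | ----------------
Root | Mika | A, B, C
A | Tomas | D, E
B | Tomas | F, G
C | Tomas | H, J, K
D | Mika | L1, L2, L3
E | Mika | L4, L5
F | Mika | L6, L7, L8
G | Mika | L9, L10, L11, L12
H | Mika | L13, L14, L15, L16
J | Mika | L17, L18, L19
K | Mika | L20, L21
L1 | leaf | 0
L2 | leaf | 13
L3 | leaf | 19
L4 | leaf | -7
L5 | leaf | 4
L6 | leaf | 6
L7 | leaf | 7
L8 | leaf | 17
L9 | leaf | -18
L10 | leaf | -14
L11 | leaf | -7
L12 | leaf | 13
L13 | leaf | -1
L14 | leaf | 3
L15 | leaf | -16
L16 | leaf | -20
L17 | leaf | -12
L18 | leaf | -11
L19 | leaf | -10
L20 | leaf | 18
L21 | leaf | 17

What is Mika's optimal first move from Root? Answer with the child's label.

D (Mika): min(0, 13, 19) = 0
E (Mika): min(-7, 4) = -7
A (Tomas): max(0, -7) = 0
F (Mika): min(6, 7, 17) = 6
G (Mika): min(-18, -14, -7, 13) = -18
B (Tomas): max(6, -18) = 6
H (Mika): min(-1, 3, -16, -20) = -20
J (Mika): min(-12, -11, -10) = -12
K (Mika): min(18, 17) = 17
C (Tomas): max(-20, -12, 17) = 17
Root (Mika): min(0, 6, 17) = 0
Mika at Root wants the lowest of {A=0, B=6, C=17}, so chooses A.

A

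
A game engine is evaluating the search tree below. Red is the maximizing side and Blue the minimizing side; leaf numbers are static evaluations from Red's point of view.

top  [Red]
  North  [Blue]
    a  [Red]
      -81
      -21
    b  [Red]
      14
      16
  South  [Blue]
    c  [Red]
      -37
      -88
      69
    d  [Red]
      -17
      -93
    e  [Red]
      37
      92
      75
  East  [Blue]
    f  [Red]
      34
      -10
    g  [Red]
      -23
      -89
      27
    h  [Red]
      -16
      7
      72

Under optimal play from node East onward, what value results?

27

f (Red): max(34, -10) = 34
g (Red): max(-23, -89, 27) = 27
h (Red): max(-16, 7, 72) = 72
East (Blue): min(34, 27, 72) = 27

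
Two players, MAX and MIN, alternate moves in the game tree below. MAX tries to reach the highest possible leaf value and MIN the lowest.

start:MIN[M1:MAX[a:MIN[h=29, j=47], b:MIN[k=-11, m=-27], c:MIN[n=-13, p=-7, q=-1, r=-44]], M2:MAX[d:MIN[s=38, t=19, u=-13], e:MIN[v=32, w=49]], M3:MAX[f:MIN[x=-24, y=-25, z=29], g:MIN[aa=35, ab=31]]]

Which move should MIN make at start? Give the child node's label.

M1

a (MIN): min(29, 47) = 29
b (MIN): min(-11, -27) = -27
c (MIN): min(-13, -7, -1, -44) = -44
M1 (MAX): max(29, -27, -44) = 29
d (MIN): min(38, 19, -13) = -13
e (MIN): min(32, 49) = 32
M2 (MAX): max(-13, 32) = 32
f (MIN): min(-24, -25, 29) = -25
g (MIN): min(35, 31) = 31
M3 (MAX): max(-25, 31) = 31
start (MIN): min(29, 32, 31) = 29
MIN at start wants the lowest of {M1=29, M2=32, M3=31}, so chooses M1.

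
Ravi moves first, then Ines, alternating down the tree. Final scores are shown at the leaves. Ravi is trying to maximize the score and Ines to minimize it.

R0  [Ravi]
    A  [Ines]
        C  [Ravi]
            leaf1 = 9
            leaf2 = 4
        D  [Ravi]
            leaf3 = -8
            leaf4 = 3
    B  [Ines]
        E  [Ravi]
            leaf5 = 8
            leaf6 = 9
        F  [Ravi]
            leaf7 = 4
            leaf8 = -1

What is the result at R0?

C (Ravi): max(9, 4) = 9
D (Ravi): max(-8, 3) = 3
A (Ines): min(9, 3) = 3
E (Ravi): max(8, 9) = 9
F (Ravi): max(4, -1) = 4
B (Ines): min(9, 4) = 4
R0 (Ravi): max(3, 4) = 4

4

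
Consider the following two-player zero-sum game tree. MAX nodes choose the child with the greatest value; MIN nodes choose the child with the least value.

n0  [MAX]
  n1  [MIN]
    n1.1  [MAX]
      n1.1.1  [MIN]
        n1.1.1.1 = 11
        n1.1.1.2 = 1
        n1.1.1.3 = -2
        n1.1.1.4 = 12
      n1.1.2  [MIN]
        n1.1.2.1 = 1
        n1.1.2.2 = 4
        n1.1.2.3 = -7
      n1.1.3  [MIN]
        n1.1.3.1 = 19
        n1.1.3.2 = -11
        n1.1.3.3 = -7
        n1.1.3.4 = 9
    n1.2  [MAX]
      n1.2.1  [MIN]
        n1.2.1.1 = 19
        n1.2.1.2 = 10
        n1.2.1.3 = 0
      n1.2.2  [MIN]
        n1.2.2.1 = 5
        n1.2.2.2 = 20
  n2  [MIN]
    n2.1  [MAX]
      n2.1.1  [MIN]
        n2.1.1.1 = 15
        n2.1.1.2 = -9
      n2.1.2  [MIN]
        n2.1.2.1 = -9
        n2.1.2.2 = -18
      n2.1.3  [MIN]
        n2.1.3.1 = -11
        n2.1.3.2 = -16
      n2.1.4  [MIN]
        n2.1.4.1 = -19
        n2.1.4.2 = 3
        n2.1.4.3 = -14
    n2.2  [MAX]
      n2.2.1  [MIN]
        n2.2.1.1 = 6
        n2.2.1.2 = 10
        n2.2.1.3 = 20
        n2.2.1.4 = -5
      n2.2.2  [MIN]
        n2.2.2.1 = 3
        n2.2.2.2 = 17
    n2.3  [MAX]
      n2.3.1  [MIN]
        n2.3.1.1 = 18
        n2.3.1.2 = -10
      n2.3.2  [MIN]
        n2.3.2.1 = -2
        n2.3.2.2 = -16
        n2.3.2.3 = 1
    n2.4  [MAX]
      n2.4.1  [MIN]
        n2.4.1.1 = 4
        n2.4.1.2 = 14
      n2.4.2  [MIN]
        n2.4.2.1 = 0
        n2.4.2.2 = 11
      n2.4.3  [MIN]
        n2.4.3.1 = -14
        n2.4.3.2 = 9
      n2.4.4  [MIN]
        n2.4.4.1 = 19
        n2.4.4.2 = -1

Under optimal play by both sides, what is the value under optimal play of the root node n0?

n1.1.1 (MIN): min(11, 1, -2, 12) = -2
n1.1.2 (MIN): min(1, 4, -7) = -7
n1.1.3 (MIN): min(19, -11, -7, 9) = -11
n1.1 (MAX): max(-2, -7, -11) = -2
n1.2.1 (MIN): min(19, 10, 0) = 0
n1.2.2 (MIN): min(5, 20) = 5
n1.2 (MAX): max(0, 5) = 5
n1 (MIN): min(-2, 5) = -2
n2.1.1 (MIN): min(15, -9) = -9
n2.1.2 (MIN): min(-9, -18) = -18
n2.1.3 (MIN): min(-11, -16) = -16
n2.1.4 (MIN): min(-19, 3, -14) = -19
n2.1 (MAX): max(-9, -18, -16, -19) = -9
n2.2.1 (MIN): min(6, 10, 20, -5) = -5
n2.2.2 (MIN): min(3, 17) = 3
n2.2 (MAX): max(-5, 3) = 3
n2.3.1 (MIN): min(18, -10) = -10
n2.3.2 (MIN): min(-2, -16, 1) = -16
n2.3 (MAX): max(-10, -16) = -10
n2.4.1 (MIN): min(4, 14) = 4
n2.4.2 (MIN): min(0, 11) = 0
n2.4.3 (MIN): min(-14, 9) = -14
n2.4.4 (MIN): min(19, -1) = -1
n2.4 (MAX): max(4, 0, -14, -1) = 4
n2 (MIN): min(-9, 3, -10, 4) = -10
n0 (MAX): max(-2, -10) = -2

-2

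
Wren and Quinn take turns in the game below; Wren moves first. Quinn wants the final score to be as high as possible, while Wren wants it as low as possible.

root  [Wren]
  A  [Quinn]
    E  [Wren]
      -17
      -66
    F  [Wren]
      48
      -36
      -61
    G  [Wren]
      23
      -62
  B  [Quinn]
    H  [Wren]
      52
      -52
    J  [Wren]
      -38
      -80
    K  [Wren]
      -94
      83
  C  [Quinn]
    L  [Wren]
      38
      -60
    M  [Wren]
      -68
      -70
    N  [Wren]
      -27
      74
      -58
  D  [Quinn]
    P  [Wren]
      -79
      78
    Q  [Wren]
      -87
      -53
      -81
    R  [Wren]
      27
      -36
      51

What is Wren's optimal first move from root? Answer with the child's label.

E (Wren): min(-17, -66) = -66
F (Wren): min(48, -36, -61) = -61
G (Wren): min(23, -62) = -62
A (Quinn): max(-66, -61, -62) = -61
H (Wren): min(52, -52) = -52
J (Wren): min(-38, -80) = -80
K (Wren): min(-94, 83) = -94
B (Quinn): max(-52, -80, -94) = -52
L (Wren): min(38, -60) = -60
M (Wren): min(-68, -70) = -70
N (Wren): min(-27, 74, -58) = -58
C (Quinn): max(-60, -70, -58) = -58
P (Wren): min(-79, 78) = -79
Q (Wren): min(-87, -53, -81) = -87
R (Wren): min(27, -36, 51) = -36
D (Quinn): max(-79, -87, -36) = -36
root (Wren): min(-61, -52, -58, -36) = -61
Wren at root wants the lowest of {A=-61, B=-52, C=-58, D=-36}, so chooses A.

A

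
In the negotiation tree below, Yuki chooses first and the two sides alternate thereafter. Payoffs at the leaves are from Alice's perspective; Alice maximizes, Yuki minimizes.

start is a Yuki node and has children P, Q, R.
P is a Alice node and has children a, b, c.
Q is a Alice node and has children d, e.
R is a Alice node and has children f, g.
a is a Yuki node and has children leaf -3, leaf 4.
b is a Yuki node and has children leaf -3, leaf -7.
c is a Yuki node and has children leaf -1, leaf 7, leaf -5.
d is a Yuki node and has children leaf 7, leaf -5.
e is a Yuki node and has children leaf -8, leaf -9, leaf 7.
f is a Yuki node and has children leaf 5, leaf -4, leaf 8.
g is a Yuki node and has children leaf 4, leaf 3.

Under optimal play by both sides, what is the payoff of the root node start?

a (Yuki): min(-3, 4) = -3
b (Yuki): min(-3, -7) = -7
c (Yuki): min(-1, 7, -5) = -5
P (Alice): max(-3, -7, -5) = -3
d (Yuki): min(7, -5) = -5
e (Yuki): min(-8, -9, 7) = -9
Q (Alice): max(-5, -9) = -5
f (Yuki): min(5, -4, 8) = -4
g (Yuki): min(4, 3) = 3
R (Alice): max(-4, 3) = 3
start (Yuki): min(-3, -5, 3) = -5

-5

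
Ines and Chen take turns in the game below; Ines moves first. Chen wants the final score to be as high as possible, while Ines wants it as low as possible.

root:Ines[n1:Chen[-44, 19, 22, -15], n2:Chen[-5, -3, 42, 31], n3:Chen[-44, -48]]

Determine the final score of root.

-44

n1 (Chen): max(-44, 19, 22, -15) = 22
n2 (Chen): max(-5, -3, 42, 31) = 42
n3 (Chen): max(-44, -48) = -44
root (Ines): min(22, 42, -44) = -44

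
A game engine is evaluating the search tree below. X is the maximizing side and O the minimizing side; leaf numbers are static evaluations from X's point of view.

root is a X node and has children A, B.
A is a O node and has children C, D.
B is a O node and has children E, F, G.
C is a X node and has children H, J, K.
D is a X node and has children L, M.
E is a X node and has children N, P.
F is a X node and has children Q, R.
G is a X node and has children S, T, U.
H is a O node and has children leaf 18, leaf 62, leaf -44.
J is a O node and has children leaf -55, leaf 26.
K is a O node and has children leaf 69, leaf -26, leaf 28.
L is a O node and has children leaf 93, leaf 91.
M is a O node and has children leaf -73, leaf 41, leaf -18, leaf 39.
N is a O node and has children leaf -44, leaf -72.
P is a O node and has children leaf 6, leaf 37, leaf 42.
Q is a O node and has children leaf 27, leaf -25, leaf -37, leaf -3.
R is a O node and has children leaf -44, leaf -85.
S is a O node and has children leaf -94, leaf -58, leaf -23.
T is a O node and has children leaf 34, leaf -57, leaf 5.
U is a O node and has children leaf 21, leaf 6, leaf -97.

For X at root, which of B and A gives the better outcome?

A

N (O): min(-44, -72) = -72
P (O): min(6, 37, 42) = 6
E (X): max(-72, 6) = 6
Q (O): min(27, -25, -37, -3) = -37
R (O): min(-44, -85) = -85
F (X): max(-37, -85) = -37
S (O): min(-94, -58, -23) = -94
T (O): min(34, -57, 5) = -57
U (O): min(21, 6, -97) = -97
G (X): max(-94, -57, -97) = -57
B (O): min(6, -37, -57) = -57
H (O): min(18, 62, -44) = -44
J (O): min(-55, 26) = -55
K (O): min(69, -26, 28) = -26
C (X): max(-44, -55, -26) = -26
L (O): min(93, 91) = 91
M (O): min(-73, 41, -18, 39) = -73
D (X): max(91, -73) = 91
A (O): min(-26, 91) = -26
X prefers the higher value; B=-57, A=-26. A is better since -26 > -57.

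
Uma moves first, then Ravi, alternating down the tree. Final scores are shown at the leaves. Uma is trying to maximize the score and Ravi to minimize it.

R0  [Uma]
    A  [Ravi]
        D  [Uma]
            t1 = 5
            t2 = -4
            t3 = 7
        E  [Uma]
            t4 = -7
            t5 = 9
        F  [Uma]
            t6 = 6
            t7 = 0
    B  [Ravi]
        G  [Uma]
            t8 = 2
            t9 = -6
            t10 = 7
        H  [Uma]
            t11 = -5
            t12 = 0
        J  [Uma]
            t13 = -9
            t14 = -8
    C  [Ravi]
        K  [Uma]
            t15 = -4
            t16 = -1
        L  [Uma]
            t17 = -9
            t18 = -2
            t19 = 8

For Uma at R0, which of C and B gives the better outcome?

K (Uma): max(-4, -1) = -1
L (Uma): max(-9, -2, 8) = 8
C (Ravi): min(-1, 8) = -1
G (Uma): max(2, -6, 7) = 7
H (Uma): max(-5, 0) = 0
J (Uma): max(-9, -8) = -8
B (Ravi): min(7, 0, -8) = -8
Uma prefers the higher value; C=-1, B=-8. C is better since -1 > -8.

C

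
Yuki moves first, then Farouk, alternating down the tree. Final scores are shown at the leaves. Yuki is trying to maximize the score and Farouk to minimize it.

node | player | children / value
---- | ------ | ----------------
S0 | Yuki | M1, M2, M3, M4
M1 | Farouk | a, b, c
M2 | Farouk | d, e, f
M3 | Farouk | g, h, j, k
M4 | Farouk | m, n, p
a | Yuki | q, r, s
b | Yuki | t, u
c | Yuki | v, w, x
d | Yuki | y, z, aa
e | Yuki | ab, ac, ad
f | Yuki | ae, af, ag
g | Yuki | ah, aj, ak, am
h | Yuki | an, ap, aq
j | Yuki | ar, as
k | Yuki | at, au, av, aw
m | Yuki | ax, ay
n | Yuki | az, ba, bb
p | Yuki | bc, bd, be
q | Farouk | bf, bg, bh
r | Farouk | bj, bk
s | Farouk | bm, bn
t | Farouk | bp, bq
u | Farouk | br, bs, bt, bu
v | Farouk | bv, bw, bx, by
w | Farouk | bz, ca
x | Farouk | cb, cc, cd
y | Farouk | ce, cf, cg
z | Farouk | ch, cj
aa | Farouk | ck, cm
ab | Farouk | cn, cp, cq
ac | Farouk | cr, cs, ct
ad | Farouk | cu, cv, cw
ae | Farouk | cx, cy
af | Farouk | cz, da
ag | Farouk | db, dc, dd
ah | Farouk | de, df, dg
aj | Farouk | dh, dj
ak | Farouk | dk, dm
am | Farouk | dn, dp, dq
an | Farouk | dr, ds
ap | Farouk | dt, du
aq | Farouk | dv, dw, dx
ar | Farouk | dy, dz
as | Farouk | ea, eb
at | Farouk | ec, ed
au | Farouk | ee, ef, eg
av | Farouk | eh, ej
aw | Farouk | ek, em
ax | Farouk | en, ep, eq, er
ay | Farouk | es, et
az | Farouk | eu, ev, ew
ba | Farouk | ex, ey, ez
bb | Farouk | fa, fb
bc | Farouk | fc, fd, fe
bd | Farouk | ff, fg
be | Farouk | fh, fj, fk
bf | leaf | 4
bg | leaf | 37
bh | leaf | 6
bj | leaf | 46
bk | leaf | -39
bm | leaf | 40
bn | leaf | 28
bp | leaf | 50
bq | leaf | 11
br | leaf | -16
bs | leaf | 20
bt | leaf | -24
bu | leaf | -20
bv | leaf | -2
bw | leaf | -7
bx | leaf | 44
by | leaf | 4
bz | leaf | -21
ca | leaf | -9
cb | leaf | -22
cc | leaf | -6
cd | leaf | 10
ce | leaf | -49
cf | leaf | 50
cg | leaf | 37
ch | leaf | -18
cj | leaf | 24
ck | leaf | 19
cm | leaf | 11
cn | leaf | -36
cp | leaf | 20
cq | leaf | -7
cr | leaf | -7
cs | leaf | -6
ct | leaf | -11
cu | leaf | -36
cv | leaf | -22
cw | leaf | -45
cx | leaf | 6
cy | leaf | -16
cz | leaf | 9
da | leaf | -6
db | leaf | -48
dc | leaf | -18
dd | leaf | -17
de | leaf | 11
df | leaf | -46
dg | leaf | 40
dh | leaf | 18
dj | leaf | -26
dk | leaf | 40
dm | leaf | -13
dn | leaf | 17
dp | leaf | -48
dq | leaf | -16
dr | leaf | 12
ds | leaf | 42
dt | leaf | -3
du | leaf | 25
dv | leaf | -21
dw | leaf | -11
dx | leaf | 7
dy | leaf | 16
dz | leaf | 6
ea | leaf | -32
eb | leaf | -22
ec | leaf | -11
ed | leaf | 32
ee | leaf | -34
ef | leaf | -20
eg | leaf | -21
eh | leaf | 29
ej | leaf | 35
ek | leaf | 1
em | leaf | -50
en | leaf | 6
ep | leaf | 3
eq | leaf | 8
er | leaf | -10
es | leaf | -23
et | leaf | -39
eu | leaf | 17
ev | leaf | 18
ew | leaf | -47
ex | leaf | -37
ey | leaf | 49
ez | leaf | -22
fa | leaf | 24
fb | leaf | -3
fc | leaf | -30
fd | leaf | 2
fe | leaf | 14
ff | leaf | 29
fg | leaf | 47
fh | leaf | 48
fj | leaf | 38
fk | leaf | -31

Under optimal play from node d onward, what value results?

11

y (Farouk): min(-49, 50, 37) = -49
z (Farouk): min(-18, 24) = -18
aa (Farouk): min(19, 11) = 11
d (Yuki): max(-49, -18, 11) = 11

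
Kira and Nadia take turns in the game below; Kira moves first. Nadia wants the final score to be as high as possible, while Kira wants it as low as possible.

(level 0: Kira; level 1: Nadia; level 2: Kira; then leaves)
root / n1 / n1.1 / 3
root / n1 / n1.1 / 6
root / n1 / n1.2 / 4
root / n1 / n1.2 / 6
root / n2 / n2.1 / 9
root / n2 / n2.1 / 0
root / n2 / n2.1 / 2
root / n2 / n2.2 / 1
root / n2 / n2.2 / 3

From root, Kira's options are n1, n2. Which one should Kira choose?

n1.1 (Kira): min(3, 6) = 3
n1.2 (Kira): min(4, 6) = 4
n1 (Nadia): max(3, 4) = 4
n2.1 (Kira): min(9, 0, 2) = 0
n2.2 (Kira): min(1, 3) = 1
n2 (Nadia): max(0, 1) = 1
root (Kira): min(4, 1) = 1
Kira at root wants the lowest of {n1=4, n2=1}, so chooses n2.

n2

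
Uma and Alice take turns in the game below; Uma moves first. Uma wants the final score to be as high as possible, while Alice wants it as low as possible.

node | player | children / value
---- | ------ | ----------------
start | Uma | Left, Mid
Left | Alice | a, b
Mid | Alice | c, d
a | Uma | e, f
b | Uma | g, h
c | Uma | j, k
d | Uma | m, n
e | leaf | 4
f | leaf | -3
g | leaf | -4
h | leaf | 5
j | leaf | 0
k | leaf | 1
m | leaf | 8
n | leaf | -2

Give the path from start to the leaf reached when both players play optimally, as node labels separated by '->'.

a (Uma): max(4, -3) = 4
b (Uma): max(-4, 5) = 5
Left (Alice): min(4, 5) = 4
c (Uma): max(0, 1) = 1
d (Uma): max(8, -2) = 8
Mid (Alice): min(1, 8) = 1
start (Uma): max(4, 1) = 4
At start, Uma picks Left (highest: 4).
At Left, Alice picks a (lowest: 4).
At a, Uma picks e (highest: 4).
Terminal value 4.

start -> Left -> a -> e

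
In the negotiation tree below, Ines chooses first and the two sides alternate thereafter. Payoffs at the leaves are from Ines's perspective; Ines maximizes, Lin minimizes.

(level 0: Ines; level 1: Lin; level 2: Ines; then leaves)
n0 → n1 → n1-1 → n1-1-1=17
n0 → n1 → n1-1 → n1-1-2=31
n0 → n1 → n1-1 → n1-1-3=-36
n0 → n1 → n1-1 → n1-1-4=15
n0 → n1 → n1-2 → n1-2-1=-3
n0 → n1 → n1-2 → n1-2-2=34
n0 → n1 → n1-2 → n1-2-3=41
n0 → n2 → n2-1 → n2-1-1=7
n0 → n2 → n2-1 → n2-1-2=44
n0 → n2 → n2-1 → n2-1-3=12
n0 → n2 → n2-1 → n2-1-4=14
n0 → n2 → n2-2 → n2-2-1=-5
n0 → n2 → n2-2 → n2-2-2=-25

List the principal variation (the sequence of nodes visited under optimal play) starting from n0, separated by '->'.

n0 -> n1 -> n1-1 -> n1-1-2

n1-1 (Ines): max(17, 31, -36, 15) = 31
n1-2 (Ines): max(-3, 34, 41) = 41
n1 (Lin): min(31, 41) = 31
n2-1 (Ines): max(7, 44, 12, 14) = 44
n2-2 (Ines): max(-5, -25) = -5
n2 (Lin): min(44, -5) = -5
n0 (Ines): max(31, -5) = 31
At n0, Ines picks n1 (highest: 31).
At n1, Lin picks n1-1 (lowest: 31).
At n1-1, Ines picks n1-1-2 (highest: 31).
Terminal value 31.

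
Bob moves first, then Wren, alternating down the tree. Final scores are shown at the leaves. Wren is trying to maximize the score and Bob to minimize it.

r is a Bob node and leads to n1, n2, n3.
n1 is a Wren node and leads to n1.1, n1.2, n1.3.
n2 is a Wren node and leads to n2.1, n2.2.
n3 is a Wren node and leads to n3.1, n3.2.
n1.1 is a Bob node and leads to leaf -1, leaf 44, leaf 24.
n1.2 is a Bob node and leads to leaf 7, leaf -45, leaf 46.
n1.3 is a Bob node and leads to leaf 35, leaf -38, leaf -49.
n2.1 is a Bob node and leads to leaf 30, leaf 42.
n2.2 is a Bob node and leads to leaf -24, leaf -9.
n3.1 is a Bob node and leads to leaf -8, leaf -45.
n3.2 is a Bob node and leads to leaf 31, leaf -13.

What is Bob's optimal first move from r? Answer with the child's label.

n3

n1.1 (Bob): min(-1, 44, 24) = -1
n1.2 (Bob): min(7, -45, 46) = -45
n1.3 (Bob): min(35, -38, -49) = -49
n1 (Wren): max(-1, -45, -49) = -1
n2.1 (Bob): min(30, 42) = 30
n2.2 (Bob): min(-24, -9) = -24
n2 (Wren): max(30, -24) = 30
n3.1 (Bob): min(-8, -45) = -45
n3.2 (Bob): min(31, -13) = -13
n3 (Wren): max(-45, -13) = -13
r (Bob): min(-1, 30, -13) = -13
Bob at r wants the lowest of {n1=-1, n2=30, n3=-13}, so chooses n3.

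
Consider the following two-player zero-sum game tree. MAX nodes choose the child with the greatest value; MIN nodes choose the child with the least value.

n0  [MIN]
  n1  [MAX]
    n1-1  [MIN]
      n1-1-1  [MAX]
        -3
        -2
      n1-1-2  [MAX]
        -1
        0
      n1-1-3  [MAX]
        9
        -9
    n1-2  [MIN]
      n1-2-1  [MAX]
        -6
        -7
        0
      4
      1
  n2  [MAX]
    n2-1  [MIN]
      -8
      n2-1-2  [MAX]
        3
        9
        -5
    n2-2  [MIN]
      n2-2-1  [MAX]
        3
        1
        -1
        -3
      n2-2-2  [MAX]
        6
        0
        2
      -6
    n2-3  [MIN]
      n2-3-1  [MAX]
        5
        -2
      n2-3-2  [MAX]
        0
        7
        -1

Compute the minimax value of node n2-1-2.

n2-1-2 (MAX): max(3, 9, -5) = 9

9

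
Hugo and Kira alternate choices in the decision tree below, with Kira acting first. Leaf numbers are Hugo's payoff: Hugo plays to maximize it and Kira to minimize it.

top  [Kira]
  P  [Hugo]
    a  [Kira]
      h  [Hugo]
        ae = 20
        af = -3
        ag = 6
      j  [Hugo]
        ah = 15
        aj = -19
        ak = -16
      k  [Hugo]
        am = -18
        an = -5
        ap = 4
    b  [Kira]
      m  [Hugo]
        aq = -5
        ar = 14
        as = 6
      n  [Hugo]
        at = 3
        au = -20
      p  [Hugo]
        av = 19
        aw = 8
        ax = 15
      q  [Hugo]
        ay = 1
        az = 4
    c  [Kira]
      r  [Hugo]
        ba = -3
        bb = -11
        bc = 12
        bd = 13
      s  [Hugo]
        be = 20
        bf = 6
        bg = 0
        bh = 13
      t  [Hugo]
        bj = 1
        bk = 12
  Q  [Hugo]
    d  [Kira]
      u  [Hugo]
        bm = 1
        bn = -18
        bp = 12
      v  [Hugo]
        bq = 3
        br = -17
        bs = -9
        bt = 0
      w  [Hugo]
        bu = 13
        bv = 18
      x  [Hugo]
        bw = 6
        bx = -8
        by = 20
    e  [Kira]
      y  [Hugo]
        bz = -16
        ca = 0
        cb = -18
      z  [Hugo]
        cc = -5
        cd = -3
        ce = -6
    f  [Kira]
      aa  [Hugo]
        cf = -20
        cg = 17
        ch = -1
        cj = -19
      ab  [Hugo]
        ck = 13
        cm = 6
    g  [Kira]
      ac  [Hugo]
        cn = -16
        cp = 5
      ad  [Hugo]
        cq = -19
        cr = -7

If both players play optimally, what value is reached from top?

12

h (Hugo): max(20, -3, 6) = 20
j (Hugo): max(15, -19, -16) = 15
k (Hugo): max(-18, -5, 4) = 4
a (Kira): min(20, 15, 4) = 4
m (Hugo): max(-5, 14, 6) = 14
n (Hugo): max(3, -20) = 3
p (Hugo): max(19, 8, 15) = 19
q (Hugo): max(1, 4) = 4
b (Kira): min(14, 3, 19, 4) = 3
r (Hugo): max(-3, -11, 12, 13) = 13
s (Hugo): max(20, 6, 0, 13) = 20
t (Hugo): max(1, 12) = 12
c (Kira): min(13, 20, 12) = 12
P (Hugo): max(4, 3, 12) = 12
u (Hugo): max(1, -18, 12) = 12
v (Hugo): max(3, -17, -9, 0) = 3
w (Hugo): max(13, 18) = 18
x (Hugo): max(6, -8, 20) = 20
d (Kira): min(12, 3, 18, 20) = 3
y (Hugo): max(-16, 0, -18) = 0
z (Hugo): max(-5, -3, -6) = -3
e (Kira): min(0, -3) = -3
aa (Hugo): max(-20, 17, -1, -19) = 17
ab (Hugo): max(13, 6) = 13
f (Kira): min(17, 13) = 13
ac (Hugo): max(-16, 5) = 5
ad (Hugo): max(-19, -7) = -7
g (Kira): min(5, -7) = -7
Q (Hugo): max(3, -3, 13, -7) = 13
top (Kira): min(12, 13) = 12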